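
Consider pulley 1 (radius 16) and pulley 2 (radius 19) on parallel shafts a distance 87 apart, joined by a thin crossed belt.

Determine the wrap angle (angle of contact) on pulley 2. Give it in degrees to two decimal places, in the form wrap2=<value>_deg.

wrap2=227.44_deg

crossed belt: β = asin((r1+r2)/C) = asin(35/87) = 23.7220°
wrap1 = wrap2 = π + 2β = 227.4439°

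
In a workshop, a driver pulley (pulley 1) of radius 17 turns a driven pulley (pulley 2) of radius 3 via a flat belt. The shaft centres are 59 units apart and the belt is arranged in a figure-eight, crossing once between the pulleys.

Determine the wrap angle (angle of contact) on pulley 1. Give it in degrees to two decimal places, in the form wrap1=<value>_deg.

wrap1=219.63_deg

crossed belt: β = asin((r1+r2)/C) = asin(20/59) = 19.8149°
wrap1 = wrap2 = π + 2β = 219.6299°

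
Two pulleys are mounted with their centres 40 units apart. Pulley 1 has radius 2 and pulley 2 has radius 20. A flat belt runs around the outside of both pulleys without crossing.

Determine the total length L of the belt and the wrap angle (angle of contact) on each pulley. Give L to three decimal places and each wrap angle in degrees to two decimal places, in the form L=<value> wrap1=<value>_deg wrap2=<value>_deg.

L=157.361 wrap1=126.51_deg wrap2=233.49_deg

open belt: β = asin((r2−r1)/C) = asin(18/40) = 26.7437°
wrap1 = π − 2β = 126.5126°
wrap2 = π + 2β = 233.4874°
tangent length = C·cosβ = 35.7211
L = r1·wrap1 + r2·wrap2 + 2·C·cosβ = 2·2.2081 + 20·4.0751 + 2·35.7211 = 157.3609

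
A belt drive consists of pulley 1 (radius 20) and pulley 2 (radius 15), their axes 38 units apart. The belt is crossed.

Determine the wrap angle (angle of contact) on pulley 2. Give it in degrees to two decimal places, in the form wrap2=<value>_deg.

wrap2=314.16_deg

crossed belt: β = asin((r1+r2)/C) = asin(35/38) = 67.0805°
wrap1 = wrap2 = π + 2β = 314.1609°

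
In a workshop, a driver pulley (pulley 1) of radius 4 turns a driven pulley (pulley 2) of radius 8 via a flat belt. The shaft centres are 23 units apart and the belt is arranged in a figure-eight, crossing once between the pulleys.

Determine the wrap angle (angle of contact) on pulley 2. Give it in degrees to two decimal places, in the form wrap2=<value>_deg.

crossed belt: β = asin((r1+r2)/C) = asin(12/23) = 31.4490°
wrap1 = wrap2 = π + 2β = 242.8980°

wrap2=242.90_deg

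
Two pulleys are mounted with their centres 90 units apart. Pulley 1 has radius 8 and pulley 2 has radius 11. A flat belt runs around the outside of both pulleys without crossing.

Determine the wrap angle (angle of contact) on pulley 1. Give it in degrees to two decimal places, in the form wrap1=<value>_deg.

wrap1=176.18_deg

open belt: β = asin((r2−r1)/C) = asin(3/90) = 1.9102°
wrap1 = π − 2β = 176.1796°
wrap2 = π + 2β = 183.8204°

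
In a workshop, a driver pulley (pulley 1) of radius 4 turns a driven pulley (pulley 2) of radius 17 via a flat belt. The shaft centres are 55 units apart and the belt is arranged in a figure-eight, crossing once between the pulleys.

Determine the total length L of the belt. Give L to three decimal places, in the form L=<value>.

crossed belt: β = asin((r1+r2)/C) = asin(21/55) = 22.4464°
wrap1 = wrap2 = π + 2β = 224.8927°
tangent length = C·cosβ = 50.8331
L = (r1+r2)·wrap + 2·C·cosβ = 21·3.9251 + 2·50.8331 = 184.0936

L=184.094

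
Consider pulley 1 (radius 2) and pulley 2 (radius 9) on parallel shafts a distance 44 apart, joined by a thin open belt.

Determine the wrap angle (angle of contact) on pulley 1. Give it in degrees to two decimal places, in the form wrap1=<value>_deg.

wrap1=161.69_deg

open belt: β = asin((r2−r1)/C) = asin(7/44) = 9.1541°
wrap1 = π − 2β = 161.6917°
wrap2 = π + 2β = 198.3083°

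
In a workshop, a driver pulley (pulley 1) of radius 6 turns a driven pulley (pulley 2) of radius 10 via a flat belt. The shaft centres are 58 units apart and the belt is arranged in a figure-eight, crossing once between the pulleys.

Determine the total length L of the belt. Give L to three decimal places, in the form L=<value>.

crossed belt: β = asin((r1+r2)/C) = asin(16/58) = 16.0134°
wrap1 = wrap2 = π + 2β = 212.0268°
tangent length = C·cosβ = 55.7494
L = (r1+r2)·wrap + 2·C·cosβ = 16·3.7006 + 2·55.7494 = 170.7079

L=170.708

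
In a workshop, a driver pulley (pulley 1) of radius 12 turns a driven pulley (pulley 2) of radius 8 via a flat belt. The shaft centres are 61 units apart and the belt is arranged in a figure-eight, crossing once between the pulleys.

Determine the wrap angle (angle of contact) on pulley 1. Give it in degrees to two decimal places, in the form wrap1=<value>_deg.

crossed belt: β = asin((r1+r2)/C) = asin(20/61) = 19.1395°
wrap1 = wrap2 = π + 2β = 218.2789°

wrap1=218.28_deg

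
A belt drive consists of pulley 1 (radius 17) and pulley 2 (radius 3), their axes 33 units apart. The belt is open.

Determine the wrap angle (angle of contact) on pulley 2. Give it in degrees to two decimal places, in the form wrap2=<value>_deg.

wrap2=129.79_deg

open belt: β = asin((r2−r1)/C) = asin(-14/33) = -25.1027°
wrap1 = π − 2β = 230.2054°
wrap2 = π + 2β = 129.7946°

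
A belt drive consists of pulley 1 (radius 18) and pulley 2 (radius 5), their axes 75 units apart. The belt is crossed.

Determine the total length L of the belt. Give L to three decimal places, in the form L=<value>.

crossed belt: β = asin((r1+r2)/C) = asin(23/75) = 17.8585°
wrap1 = wrap2 = π + 2β = 215.7169°
tangent length = C·cosβ = 71.3863
L = (r1+r2)·wrap + 2·C·cosβ = 23·3.7650 + 2·71.3863 = 229.3669

L=229.367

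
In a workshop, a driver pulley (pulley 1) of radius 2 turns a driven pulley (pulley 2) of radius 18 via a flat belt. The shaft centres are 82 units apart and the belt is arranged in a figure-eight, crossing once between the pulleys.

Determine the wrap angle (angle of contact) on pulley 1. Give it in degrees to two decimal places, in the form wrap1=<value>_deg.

wrap1=208.23_deg

crossed belt: β = asin((r1+r2)/C) = asin(20/82) = 14.1170°
wrap1 = wrap2 = π + 2β = 208.2340°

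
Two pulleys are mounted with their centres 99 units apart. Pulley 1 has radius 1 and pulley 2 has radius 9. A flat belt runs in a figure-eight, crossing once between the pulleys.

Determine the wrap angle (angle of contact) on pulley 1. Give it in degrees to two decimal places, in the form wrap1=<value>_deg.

crossed belt: β = asin((r1+r2)/C) = asin(10/99) = 5.7973°
wrap1 = wrap2 = π + 2β = 191.5947°

wrap1=191.59_deg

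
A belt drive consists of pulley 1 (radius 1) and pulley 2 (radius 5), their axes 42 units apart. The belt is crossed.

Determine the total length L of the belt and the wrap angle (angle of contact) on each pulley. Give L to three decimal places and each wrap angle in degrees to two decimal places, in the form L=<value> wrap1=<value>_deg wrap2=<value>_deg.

L=103.708 wrap1=196.43_deg wrap2=196.43_deg

crossed belt: β = asin((r1+r2)/C) = asin(6/42) = 8.2132°
wrap1 = wrap2 = π + 2β = 196.4264°
tangent length = C·cosβ = 41.5692
L = (r1+r2)·wrap + 2·C·cosβ = 6·3.4283 + 2·41.5692 = 103.7082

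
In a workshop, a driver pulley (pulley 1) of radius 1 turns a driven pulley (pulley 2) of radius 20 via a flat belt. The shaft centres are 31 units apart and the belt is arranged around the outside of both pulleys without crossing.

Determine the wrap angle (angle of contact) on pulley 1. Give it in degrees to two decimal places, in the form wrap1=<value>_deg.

wrap1=104.40_deg

open belt: β = asin((r2−r1)/C) = asin(19/31) = 37.7997°
wrap1 = π − 2β = 104.4006°
wrap2 = π + 2β = 255.5994°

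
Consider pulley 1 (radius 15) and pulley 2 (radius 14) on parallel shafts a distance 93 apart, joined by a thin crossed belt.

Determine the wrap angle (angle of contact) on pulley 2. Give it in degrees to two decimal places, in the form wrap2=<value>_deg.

crossed belt: β = asin((r1+r2)/C) = asin(29/93) = 18.1694°
wrap1 = wrap2 = π + 2β = 216.3389°

wrap2=216.34_deg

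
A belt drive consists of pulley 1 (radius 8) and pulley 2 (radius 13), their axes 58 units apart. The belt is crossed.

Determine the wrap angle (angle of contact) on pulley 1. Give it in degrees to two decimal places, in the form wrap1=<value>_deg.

wrap1=222.45_deg

crossed belt: β = asin((r1+r2)/C) = asin(21/58) = 21.2273°
wrap1 = wrap2 = π + 2β = 222.4546°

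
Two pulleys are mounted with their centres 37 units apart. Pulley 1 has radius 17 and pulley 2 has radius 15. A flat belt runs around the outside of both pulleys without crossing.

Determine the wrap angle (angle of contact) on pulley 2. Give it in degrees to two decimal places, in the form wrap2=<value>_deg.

open belt: β = asin((r2−r1)/C) = asin(-2/37) = -3.0986°
wrap1 = π − 2β = 186.1972°
wrap2 = π + 2β = 173.8028°

wrap2=173.80_deg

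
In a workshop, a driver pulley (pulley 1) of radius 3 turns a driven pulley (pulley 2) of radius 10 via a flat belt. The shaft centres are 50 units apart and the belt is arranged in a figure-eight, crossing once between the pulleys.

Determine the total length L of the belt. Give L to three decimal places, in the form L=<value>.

L=144.240

crossed belt: β = asin((r1+r2)/C) = asin(13/50) = 15.0701°
wrap1 = wrap2 = π + 2β = 210.1401°
tangent length = C·cosβ = 48.2804
L = (r1+r2)·wrap + 2·C·cosβ = 13·3.6676 + 2·48.2804 = 144.2401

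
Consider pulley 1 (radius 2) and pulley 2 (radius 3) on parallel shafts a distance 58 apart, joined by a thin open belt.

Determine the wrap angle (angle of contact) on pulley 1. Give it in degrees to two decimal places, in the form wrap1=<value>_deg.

wrap1=178.02_deg

open belt: β = asin((r2−r1)/C) = asin(1/58) = 0.9879°
wrap1 = π − 2β = 178.0242°
wrap2 = π + 2β = 181.9758°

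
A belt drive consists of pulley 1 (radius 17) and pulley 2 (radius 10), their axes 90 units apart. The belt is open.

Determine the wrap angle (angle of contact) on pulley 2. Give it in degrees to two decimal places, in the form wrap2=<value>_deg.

open belt: β = asin((r2−r1)/C) = asin(-7/90) = -4.4608°
wrap1 = π − 2β = 188.9217°
wrap2 = π + 2β = 171.0783°

wrap2=171.08_deg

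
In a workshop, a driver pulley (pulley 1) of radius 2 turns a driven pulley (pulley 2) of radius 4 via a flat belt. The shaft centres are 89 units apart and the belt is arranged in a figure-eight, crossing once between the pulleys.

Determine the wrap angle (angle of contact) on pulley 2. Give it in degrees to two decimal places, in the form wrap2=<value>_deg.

crossed belt: β = asin((r1+r2)/C) = asin(6/89) = 3.8656°
wrap1 = wrap2 = π + 2β = 187.7311°

wrap2=187.73_deg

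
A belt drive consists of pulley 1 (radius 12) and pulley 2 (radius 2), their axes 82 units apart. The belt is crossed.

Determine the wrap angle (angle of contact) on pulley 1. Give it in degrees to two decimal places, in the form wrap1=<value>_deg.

crossed belt: β = asin((r1+r2)/C) = asin(14/82) = 9.8304°
wrap1 = wrap2 = π + 2β = 199.6607°

wrap1=199.66_deg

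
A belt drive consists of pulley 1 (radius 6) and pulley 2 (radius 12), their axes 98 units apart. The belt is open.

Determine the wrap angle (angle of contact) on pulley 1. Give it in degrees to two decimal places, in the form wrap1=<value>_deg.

open belt: β = asin((r2−r1)/C) = asin(6/98) = 3.5101°
wrap1 = π − 2β = 172.9798°
wrap2 = π + 2β = 187.0202°

wrap1=172.98_deg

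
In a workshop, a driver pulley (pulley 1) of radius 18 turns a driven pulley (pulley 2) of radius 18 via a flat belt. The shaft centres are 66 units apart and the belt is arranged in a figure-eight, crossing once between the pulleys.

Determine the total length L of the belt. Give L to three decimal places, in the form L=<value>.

crossed belt: β = asin((r1+r2)/C) = asin(36/66) = 33.0557°
wrap1 = wrap2 = π + 2β = 246.1115°
tangent length = C·cosβ = 55.3173
L = (r1+r2)·wrap + 2·C·cosβ = 36·4.2955 + 2·55.3173 = 265.2709

L=265.271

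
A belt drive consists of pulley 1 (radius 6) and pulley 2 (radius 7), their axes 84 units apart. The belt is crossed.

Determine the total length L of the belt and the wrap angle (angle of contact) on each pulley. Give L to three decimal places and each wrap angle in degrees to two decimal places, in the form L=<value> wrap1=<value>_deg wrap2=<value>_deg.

crossed belt: β = asin((r1+r2)/C) = asin(13/84) = 8.9030°
wrap1 = wrap2 = π + 2β = 197.8060°
tangent length = C·cosβ = 82.9880
L = (r1+r2)·wrap + 2·C·cosβ = 13·3.4524 + 2·82.9880 = 210.8567

L=210.857 wrap1=197.81_deg wrap2=197.81_deg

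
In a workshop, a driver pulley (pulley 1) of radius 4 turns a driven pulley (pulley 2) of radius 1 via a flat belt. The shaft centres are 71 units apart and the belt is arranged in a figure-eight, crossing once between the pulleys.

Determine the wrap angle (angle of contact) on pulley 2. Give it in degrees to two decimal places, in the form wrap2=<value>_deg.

crossed belt: β = asin((r1+r2)/C) = asin(5/71) = 4.0383°
wrap1 = wrap2 = π + 2β = 188.0765°

wrap2=188.08_deg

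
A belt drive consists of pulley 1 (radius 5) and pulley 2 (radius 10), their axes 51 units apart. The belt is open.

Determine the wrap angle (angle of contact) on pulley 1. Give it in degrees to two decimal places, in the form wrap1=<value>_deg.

wrap1=168.75_deg

open belt: β = asin((r2−r1)/C) = asin(5/51) = 5.6263°
wrap1 = π − 2β = 168.7475°
wrap2 = π + 2β = 191.2525°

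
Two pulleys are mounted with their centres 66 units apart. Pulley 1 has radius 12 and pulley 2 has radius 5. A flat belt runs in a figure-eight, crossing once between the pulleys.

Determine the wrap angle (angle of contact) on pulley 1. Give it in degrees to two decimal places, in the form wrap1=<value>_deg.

wrap1=209.85_deg

crossed belt: β = asin((r1+r2)/C) = asin(17/66) = 14.9263°
wrap1 = wrap2 = π + 2β = 209.8525°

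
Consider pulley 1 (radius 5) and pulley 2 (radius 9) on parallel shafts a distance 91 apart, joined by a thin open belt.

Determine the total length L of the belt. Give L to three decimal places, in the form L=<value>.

open belt: β = asin((r2−r1)/C) = asin(4/91) = 2.5193°
wrap1 = π − 2β = 174.9614°
wrap2 = π + 2β = 185.0386°
tangent length = C·cosβ = 90.9120
L = r1·wrap1 + r2·wrap2 + 2·C·cosβ = 5·3.0537 + 9·3.2295 + 2·90.9120 = 226.1581

L=226.158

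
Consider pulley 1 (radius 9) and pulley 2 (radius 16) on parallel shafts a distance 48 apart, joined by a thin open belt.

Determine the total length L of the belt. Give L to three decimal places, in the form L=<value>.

L=175.562

open belt: β = asin((r2−r1)/C) = asin(7/48) = 8.3855°
wrap1 = π − 2β = 163.2289°
wrap2 = π + 2β = 196.7711°
tangent length = C·cosβ = 47.4868
L = r1·wrap1 + r2·wrap2 + 2·C·cosβ = 9·2.8489 + 16·3.4343 + 2·47.4868 = 175.5625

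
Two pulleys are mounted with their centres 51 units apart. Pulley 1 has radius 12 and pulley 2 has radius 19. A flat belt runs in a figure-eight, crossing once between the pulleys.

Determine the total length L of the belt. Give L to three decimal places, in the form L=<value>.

L=218.890

crossed belt: β = asin((r1+r2)/C) = asin(31/51) = 37.4337°
wrap1 = wrap2 = π + 2β = 254.8674°
tangent length = C·cosβ = 40.4969
L = (r1+r2)·wrap + 2·C·cosβ = 31·4.4483 + 2·40.4969 = 218.8904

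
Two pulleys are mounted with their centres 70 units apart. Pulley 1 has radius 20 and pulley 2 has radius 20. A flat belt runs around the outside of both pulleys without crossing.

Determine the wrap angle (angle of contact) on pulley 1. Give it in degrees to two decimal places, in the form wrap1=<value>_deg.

wrap1=180.00_deg

open belt: β = asin((r2−r1)/C) = asin(0/70) = 0.0000°
wrap1 = π − 2β = 180.0000°
wrap2 = π + 2β = 180.0000°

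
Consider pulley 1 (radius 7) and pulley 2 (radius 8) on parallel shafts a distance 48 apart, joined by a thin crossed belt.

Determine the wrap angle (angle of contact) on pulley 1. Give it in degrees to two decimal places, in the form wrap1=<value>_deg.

wrap1=216.42_deg

crossed belt: β = asin((r1+r2)/C) = asin(15/48) = 18.2100°
wrap1 = wrap2 = π + 2β = 216.4199°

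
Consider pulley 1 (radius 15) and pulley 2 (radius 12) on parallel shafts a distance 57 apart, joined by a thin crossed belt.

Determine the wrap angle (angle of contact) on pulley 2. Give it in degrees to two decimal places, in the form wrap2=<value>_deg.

wrap2=236.55_deg

crossed belt: β = asin((r1+r2)/C) = asin(27/57) = 28.2737°
wrap1 = wrap2 = π + 2β = 236.5474°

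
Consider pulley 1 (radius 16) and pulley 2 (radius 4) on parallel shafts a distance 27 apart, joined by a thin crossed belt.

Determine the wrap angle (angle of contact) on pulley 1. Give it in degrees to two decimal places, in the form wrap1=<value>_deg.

crossed belt: β = asin((r1+r2)/C) = asin(20/27) = 47.7946°
wrap1 = wrap2 = π + 2β = 275.5891°

wrap1=275.59_deg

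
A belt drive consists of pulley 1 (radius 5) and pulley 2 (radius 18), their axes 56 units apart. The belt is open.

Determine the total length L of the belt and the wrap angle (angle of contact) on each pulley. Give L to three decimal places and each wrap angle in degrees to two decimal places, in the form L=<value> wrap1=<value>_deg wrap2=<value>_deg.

open belt: β = asin((r2−r1)/C) = asin(13/56) = 13.4233°
wrap1 = π − 2β = 153.1535°
wrap2 = π + 2β = 206.8465°
tangent length = C·cosβ = 54.4702
L = r1·wrap1 + r2·wrap2 + 2·C·cosβ = 5·2.6730 + 18·3.6102 + 2·54.4702 = 187.2883

L=187.288 wrap1=153.15_deg wrap2=206.85_deg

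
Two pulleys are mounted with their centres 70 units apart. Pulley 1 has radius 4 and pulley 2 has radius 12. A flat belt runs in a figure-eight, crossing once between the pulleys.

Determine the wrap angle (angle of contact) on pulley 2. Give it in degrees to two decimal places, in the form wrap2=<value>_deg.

wrap2=206.43_deg

crossed belt: β = asin((r1+r2)/C) = asin(16/70) = 13.2130°
wrap1 = wrap2 = π + 2β = 206.4260°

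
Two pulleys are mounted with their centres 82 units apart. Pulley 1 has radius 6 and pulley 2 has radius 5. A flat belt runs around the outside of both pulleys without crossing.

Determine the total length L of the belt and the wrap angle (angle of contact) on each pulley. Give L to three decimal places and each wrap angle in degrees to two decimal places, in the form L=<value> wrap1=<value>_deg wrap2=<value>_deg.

open belt: β = asin((r2−r1)/C) = asin(-1/82) = -0.6987°
wrap1 = π − 2β = 181.3975°
wrap2 = π + 2β = 178.6025°
tangent length = C·cosβ = 81.9939
L = r1·wrap1 + r2·wrap2 + 2·C·cosβ = 6·3.1660 + 5·3.1172 + 2·81.9939 = 198.5697

L=198.570 wrap1=181.40_deg wrap2=178.60_deg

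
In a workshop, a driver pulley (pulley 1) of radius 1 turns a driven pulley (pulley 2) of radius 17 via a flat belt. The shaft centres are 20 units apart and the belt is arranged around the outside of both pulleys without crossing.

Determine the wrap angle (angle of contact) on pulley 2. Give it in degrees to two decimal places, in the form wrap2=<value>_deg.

open belt: β = asin((r2−r1)/C) = asin(16/20) = 53.1301°
wrap1 = π − 2β = 73.7398°
wrap2 = π + 2β = 286.2602°

wrap2=286.26_deg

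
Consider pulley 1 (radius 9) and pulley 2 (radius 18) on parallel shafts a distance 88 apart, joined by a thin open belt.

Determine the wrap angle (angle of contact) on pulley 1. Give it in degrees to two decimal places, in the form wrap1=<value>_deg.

open belt: β = asin((r2−r1)/C) = asin(9/88) = 5.8701°
wrap1 = π − 2β = 168.2599°
wrap2 = π + 2β = 191.7401°

wrap1=168.26_deg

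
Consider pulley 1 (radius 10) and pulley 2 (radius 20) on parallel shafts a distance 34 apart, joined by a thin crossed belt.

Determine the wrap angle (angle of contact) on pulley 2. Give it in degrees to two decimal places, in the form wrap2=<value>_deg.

wrap2=303.86_deg

crossed belt: β = asin((r1+r2)/C) = asin(30/34) = 61.9275°
wrap1 = wrap2 = π + 2β = 303.8550°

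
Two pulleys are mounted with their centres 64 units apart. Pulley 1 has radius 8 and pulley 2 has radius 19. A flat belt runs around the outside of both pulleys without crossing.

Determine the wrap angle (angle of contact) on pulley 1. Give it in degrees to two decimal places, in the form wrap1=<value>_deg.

wrap1=160.21_deg

open belt: β = asin((r2−r1)/C) = asin(11/64) = 9.8969°
wrap1 = π − 2β = 160.2063°
wrap2 = π + 2β = 199.7937°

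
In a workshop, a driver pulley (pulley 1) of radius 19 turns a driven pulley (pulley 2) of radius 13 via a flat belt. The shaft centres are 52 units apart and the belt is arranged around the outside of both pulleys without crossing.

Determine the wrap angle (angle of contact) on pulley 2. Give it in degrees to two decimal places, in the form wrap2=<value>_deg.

wrap2=166.75_deg

open belt: β = asin((r2−r1)/C) = asin(-6/52) = -6.6258°
wrap1 = π − 2β = 193.2516°
wrap2 = π + 2β = 166.7484°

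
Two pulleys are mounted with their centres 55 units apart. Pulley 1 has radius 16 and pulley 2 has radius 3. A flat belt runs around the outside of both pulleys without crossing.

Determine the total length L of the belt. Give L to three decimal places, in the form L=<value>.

L=172.778

open belt: β = asin((r2−r1)/C) = asin(-13/55) = -13.6720°
wrap1 = π − 2β = 207.3440°
wrap2 = π + 2β = 152.6560°
tangent length = C·cosβ = 53.4416
L = r1·wrap1 + r2·wrap2 + 2·C·cosβ = 16·3.6188 + 3·2.6643 + 2·53.4416 = 172.7775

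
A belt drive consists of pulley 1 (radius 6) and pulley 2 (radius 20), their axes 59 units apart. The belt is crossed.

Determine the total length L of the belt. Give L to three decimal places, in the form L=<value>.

crossed belt: β = asin((r1+r2)/C) = asin(26/59) = 26.1471°
wrap1 = wrap2 = π + 2β = 232.2943°
tangent length = C·cosβ = 52.9623
L = (r1+r2)·wrap + 2·C·cosβ = 26·4.0543 + 2·52.9623 = 211.3363

L=211.336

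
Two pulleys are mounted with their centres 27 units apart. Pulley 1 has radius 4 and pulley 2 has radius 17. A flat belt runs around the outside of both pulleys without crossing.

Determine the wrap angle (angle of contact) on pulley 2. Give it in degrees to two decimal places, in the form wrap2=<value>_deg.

open belt: β = asin((r2−r1)/C) = asin(13/27) = 28.7822°
wrap1 = π − 2β = 122.4356°
wrap2 = π + 2β = 237.5644°

wrap2=237.56_deg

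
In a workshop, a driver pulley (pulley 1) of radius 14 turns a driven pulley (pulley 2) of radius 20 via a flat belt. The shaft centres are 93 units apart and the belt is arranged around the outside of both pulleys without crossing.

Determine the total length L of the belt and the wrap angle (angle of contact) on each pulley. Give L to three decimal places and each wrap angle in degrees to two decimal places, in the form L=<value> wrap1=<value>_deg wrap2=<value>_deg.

open belt: β = asin((r2−r1)/C) = asin(6/93) = 3.6991°
wrap1 = π − 2β = 172.6019°
wrap2 = π + 2β = 187.3981°
tangent length = C·cosβ = 92.8062
L = r1·wrap1 + r2·wrap2 + 2·C·cosβ = 14·3.0125 + 20·3.2707 + 2·92.8062 = 293.2014

L=293.201 wrap1=172.60_deg wrap2=187.40_deg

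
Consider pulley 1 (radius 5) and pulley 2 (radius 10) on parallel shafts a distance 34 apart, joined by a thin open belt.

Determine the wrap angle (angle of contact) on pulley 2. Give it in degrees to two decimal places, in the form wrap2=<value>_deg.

open belt: β = asin((r2−r1)/C) = asin(5/34) = 8.4565°
wrap1 = π − 2β = 163.0870°
wrap2 = π + 2β = 196.9130°

wrap2=196.91_deg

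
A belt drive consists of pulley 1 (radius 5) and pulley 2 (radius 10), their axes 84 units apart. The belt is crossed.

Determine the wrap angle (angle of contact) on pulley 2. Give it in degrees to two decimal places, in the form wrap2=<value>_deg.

crossed belt: β = asin((r1+r2)/C) = asin(15/84) = 10.2866°
wrap1 = wrap2 = π + 2β = 200.5731°

wrap2=200.57_deg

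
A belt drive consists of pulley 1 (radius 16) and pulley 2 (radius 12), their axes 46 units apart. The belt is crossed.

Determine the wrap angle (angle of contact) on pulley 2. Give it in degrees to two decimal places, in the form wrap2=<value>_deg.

crossed belt: β = asin((r1+r2)/C) = asin(28/46) = 37.4952°
wrap1 = wrap2 = π + 2β = 254.9905°

wrap2=254.99_deg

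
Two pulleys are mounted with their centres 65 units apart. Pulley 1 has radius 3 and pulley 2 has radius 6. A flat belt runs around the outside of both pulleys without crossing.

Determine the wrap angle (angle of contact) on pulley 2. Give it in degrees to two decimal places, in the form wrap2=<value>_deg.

open belt: β = asin((r2−r1)/C) = asin(3/65) = 2.6454°
wrap1 = π − 2β = 174.7093°
wrap2 = π + 2β = 185.2907°

wrap2=185.29_deg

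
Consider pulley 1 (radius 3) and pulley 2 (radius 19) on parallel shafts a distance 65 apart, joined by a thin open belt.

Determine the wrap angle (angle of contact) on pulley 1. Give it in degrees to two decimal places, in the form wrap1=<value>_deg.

wrap1=151.50_deg

open belt: β = asin((r2−r1)/C) = asin(16/65) = 14.2500°
wrap1 = π − 2β = 151.4999°
wrap2 = π + 2β = 208.5001°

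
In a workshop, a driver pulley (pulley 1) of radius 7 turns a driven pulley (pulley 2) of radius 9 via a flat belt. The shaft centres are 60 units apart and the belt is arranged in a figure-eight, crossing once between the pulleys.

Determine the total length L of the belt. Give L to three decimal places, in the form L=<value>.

L=174.558

crossed belt: β = asin((r1+r2)/C) = asin(16/60) = 15.4660°
wrap1 = wrap2 = π + 2β = 210.9320°
tangent length = C·cosβ = 57.8273
L = (r1+r2)·wrap + 2·C·cosβ = 16·3.6815 + 2·57.8273 = 174.5580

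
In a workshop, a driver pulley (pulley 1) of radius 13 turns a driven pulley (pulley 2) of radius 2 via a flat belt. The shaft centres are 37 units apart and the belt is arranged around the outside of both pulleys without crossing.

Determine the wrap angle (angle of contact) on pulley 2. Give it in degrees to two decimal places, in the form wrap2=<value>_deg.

wrap2=145.41_deg

open belt: β = asin((r2−r1)/C) = asin(-11/37) = -17.2953°
wrap1 = π − 2β = 214.5907°
wrap2 = π + 2β = 145.4093°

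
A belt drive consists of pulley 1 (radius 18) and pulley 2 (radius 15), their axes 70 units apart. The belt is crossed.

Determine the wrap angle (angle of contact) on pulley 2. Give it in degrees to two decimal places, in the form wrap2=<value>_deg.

wrap2=236.25_deg

crossed belt: β = asin((r1+r2)/C) = asin(33/70) = 28.1271°
wrap1 = wrap2 = π + 2β = 236.2541°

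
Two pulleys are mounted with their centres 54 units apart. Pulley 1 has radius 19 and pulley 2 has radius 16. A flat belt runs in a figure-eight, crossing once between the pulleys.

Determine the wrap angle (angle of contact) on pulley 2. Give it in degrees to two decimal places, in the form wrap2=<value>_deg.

crossed belt: β = asin((r1+r2)/C) = asin(35/54) = 40.4021°
wrap1 = wrap2 = π + 2β = 260.8043°

wrap2=260.80_deg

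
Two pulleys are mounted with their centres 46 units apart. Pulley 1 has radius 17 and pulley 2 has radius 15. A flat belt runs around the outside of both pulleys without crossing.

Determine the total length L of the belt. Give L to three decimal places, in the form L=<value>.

L=192.618

open belt: β = asin((r2−r1)/C) = asin(-2/46) = -2.4919°
wrap1 = π − 2β = 184.9838°
wrap2 = π + 2β = 175.0162°
tangent length = C·cosβ = 45.9565
L = r1·wrap1 + r2·wrap2 + 2·C·cosβ = 17·3.2286 + 15·3.0546 + 2·45.9565 = 192.6179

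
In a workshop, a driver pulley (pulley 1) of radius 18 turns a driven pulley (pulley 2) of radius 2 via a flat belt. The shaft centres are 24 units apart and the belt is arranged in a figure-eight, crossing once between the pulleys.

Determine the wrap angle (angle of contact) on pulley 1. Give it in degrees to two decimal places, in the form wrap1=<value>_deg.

crossed belt: β = asin((r1+r2)/C) = asin(20/24) = 56.4427°
wrap1 = wrap2 = π + 2β = 292.8854°

wrap1=292.89_deg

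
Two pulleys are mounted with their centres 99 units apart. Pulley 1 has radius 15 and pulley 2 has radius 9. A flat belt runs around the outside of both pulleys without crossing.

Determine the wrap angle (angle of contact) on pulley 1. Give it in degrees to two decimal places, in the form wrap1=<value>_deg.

wrap1=186.95_deg

open belt: β = asin((r2−r1)/C) = asin(-6/99) = -3.4746°
wrap1 = π − 2β = 186.9492°
wrap2 = π + 2β = 173.0508°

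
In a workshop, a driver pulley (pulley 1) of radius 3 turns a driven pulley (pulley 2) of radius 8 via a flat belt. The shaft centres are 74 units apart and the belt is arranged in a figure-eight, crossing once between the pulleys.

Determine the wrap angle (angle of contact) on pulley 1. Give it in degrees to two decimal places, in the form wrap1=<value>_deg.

crossed belt: β = asin((r1+r2)/C) = asin(11/74) = 8.5486°
wrap1 = wrap2 = π + 2β = 197.0972°

wrap1=197.10_deg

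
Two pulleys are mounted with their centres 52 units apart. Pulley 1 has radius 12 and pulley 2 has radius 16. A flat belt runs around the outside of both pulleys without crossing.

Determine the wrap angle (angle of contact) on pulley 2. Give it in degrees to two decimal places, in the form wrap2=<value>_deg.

open belt: β = asin((r2−r1)/C) = asin(4/52) = 4.4117°
wrap1 = π − 2β = 171.1765°
wrap2 = π + 2β = 188.8235°

wrap2=188.82_deg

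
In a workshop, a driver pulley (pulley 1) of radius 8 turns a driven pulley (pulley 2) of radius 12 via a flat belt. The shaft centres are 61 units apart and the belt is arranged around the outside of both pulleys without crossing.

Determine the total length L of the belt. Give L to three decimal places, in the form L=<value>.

open belt: β = asin((r2−r1)/C) = asin(4/61) = 3.7598°
wrap1 = π − 2β = 172.4804°
wrap2 = π + 2β = 187.5196°
tangent length = C·cosβ = 60.8687
L = r1·wrap1 + r2·wrap2 + 2·C·cosβ = 8·3.0104 + 12·3.2728 + 2·60.8687 = 185.0942

L=185.094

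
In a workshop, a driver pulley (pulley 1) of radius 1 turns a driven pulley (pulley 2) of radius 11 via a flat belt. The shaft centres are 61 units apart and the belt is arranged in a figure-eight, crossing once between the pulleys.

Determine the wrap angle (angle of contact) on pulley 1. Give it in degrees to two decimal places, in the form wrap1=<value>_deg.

wrap1=202.69_deg

crossed belt: β = asin((r1+r2)/C) = asin(12/61) = 11.3453°
wrap1 = wrap2 = π + 2β = 202.6906°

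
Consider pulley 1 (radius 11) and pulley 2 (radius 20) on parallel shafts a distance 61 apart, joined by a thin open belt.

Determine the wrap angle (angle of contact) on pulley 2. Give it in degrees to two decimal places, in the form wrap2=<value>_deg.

open belt: β = asin((r2−r1)/C) = asin(9/61) = 8.4844°
wrap1 = π − 2β = 163.0311°
wrap2 = π + 2β = 196.9689°

wrap2=196.97_deg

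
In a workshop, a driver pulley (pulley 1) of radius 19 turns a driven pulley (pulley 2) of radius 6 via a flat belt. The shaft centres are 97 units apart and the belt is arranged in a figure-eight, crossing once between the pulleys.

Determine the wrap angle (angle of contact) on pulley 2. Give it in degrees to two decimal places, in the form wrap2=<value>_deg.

wrap2=209.87_deg

crossed belt: β = asin((r1+r2)/C) = asin(25/97) = 14.9355°
wrap1 = wrap2 = π + 2β = 209.8711°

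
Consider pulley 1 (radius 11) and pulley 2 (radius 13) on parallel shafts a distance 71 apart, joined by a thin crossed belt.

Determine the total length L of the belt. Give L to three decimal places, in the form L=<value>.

L=225.591

crossed belt: β = asin((r1+r2)/C) = asin(24/71) = 19.7568°
wrap1 = wrap2 = π + 2β = 219.5136°
tangent length = C·cosβ = 66.8207
L = (r1+r2)·wrap + 2·C·cosβ = 24·3.8312 + 2·66.8207 = 225.5909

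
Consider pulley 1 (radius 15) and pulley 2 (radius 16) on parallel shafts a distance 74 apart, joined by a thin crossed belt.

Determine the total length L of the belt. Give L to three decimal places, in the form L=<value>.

L=258.577

crossed belt: β = asin((r1+r2)/C) = asin(31/74) = 24.7664°
wrap1 = wrap2 = π + 2β = 229.5327°
tangent length = C·cosβ = 67.1937
L = (r1+r2)·wrap + 2·C·cosβ = 31·4.0061 + 2·67.1937 = 258.5766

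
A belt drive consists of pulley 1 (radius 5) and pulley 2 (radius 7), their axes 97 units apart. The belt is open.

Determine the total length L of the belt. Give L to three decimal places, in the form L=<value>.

open belt: β = asin((r2−r1)/C) = asin(2/97) = 1.1814°
wrap1 = π − 2β = 177.6371°
wrap2 = π + 2β = 182.3629°
tangent length = C·cosβ = 96.9794
L = r1·wrap1 + r2·wrap2 + 2·C·cosβ = 5·3.1004 + 7·3.1828 + 2·96.9794 = 231.7404

L=231.740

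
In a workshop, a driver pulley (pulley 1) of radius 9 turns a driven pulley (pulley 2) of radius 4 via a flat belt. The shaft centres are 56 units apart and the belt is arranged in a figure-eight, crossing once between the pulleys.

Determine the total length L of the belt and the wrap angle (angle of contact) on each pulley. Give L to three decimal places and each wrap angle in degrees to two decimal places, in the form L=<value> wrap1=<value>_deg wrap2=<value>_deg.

L=155.872 wrap1=206.85_deg wrap2=206.85_deg

crossed belt: β = asin((r1+r2)/C) = asin(13/56) = 13.4233°
wrap1 = wrap2 = π + 2β = 206.8465°
tangent length = C·cosβ = 54.4702
L = (r1+r2)·wrap + 2·C·cosβ = 13·3.6102 + 2·54.4702 = 155.8723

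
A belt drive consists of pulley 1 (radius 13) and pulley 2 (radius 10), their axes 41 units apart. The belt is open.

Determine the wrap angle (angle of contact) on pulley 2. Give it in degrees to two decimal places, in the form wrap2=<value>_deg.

wrap2=171.61_deg

open belt: β = asin((r2−r1)/C) = asin(-3/41) = -4.1961°
wrap1 = π − 2β = 188.3922°
wrap2 = π + 2β = 171.6078°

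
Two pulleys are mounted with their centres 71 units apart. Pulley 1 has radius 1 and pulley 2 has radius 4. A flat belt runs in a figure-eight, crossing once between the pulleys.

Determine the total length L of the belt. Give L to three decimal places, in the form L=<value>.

L=158.060

crossed belt: β = asin((r1+r2)/C) = asin(5/71) = 4.0383°
wrap1 = wrap2 = π + 2β = 188.0765°
tangent length = C·cosβ = 70.8237
L = (r1+r2)·wrap + 2·C·cosβ = 5·3.2826 + 2·70.8237 = 158.0602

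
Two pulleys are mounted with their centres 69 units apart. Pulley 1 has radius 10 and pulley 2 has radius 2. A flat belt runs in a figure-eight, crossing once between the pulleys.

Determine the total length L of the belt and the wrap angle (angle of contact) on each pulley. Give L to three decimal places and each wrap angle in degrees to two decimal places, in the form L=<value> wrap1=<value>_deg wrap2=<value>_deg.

L=177.791 wrap1=200.03_deg wrap2=200.03_deg

crossed belt: β = asin((r1+r2)/C) = asin(12/69) = 10.0154°
wrap1 = wrap2 = π + 2β = 200.0308°
tangent length = C·cosβ = 67.9485
L = (r1+r2)·wrap + 2·C·cosβ = 12·3.4912 + 2·67.9485 = 177.7914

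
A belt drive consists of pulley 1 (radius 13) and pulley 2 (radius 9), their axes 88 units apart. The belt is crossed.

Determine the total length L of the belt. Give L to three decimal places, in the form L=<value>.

L=250.644

crossed belt: β = asin((r1+r2)/C) = asin(22/88) = 14.4775°
wrap1 = wrap2 = π + 2β = 208.9550°
tangent length = C·cosβ = 85.2056
L = (r1+r2)·wrap + 2·C·cosβ = 22·3.6470 + 2·85.2056 = 250.6442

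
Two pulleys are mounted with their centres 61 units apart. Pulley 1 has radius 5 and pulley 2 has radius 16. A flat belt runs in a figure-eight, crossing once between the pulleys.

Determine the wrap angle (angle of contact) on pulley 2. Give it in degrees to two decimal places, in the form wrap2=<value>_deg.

wrap2=220.27_deg

crossed belt: β = asin((r1+r2)/C) = asin(21/61) = 20.1368°
wrap1 = wrap2 = π + 2β = 220.2735°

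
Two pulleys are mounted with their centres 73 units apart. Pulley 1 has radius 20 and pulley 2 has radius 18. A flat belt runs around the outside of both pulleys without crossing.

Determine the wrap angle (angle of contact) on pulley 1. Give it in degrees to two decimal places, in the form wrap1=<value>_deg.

open belt: β = asin((r2−r1)/C) = asin(-2/73) = -1.5699°
wrap1 = π − 2β = 183.1399°
wrap2 = π + 2β = 176.8601°

wrap1=183.14_deg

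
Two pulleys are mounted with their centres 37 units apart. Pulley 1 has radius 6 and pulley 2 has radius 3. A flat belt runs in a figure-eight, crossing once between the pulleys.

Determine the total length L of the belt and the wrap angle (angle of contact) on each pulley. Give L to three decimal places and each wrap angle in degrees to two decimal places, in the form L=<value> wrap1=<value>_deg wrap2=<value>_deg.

crossed belt: β = asin((r1+r2)/C) = asin(9/37) = 14.0780°
wrap1 = wrap2 = π + 2β = 208.1561°
tangent length = C·cosβ = 35.8887
L = (r1+r2)·wrap + 2·C·cosβ = 9·3.6330 + 2·35.8887 = 104.4745

L=104.475 wrap1=208.16_deg wrap2=208.16_deg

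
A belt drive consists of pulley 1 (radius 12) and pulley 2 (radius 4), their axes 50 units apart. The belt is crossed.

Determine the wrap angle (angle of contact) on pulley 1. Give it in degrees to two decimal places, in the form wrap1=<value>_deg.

crossed belt: β = asin((r1+r2)/C) = asin(16/50) = 18.6629°
wrap1 = wrap2 = π + 2β = 217.3258°

wrap1=217.33_deg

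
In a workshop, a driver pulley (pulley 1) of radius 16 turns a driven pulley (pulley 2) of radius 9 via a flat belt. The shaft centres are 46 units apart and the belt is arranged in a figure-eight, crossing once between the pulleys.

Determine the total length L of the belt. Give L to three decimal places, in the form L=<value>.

crossed belt: β = asin((r1+r2)/C) = asin(25/46) = 32.9207°
wrap1 = wrap2 = π + 2β = 245.8415°
tangent length = C·cosβ = 38.6135
L = (r1+r2)·wrap + 2·C·cosβ = 25·4.2907 + 2·38.6135 = 184.4955

L=184.496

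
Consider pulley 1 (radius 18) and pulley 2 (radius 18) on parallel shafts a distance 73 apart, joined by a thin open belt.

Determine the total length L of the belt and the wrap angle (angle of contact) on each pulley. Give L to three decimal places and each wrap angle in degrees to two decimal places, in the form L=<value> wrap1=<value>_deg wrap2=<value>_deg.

L=259.097 wrap1=180.00_deg wrap2=180.00_deg

open belt: β = asin((r2−r1)/C) = asin(0/73) = 0.0000°
wrap1 = π − 2β = 180.0000°
wrap2 = π + 2β = 180.0000°
tangent length = C·cosβ = 73.0000
L = r1·wrap1 + r2·wrap2 + 2·C·cosβ = 18·3.1416 + 18·3.1416 + 2·73.0000 = 259.0973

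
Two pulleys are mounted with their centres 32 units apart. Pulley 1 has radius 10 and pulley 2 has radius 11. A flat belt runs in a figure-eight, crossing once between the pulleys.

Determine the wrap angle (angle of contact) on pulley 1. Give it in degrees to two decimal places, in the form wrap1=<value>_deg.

crossed belt: β = asin((r1+r2)/C) = asin(21/32) = 41.0145°
wrap1 = wrap2 = π + 2β = 262.0290°

wrap1=262.03_deg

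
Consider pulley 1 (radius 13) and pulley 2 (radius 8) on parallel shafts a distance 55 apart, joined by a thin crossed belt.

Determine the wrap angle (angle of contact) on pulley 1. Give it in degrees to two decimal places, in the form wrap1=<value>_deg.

crossed belt: β = asin((r1+r2)/C) = asin(21/55) = 22.4464°
wrap1 = wrap2 = π + 2β = 224.8927°

wrap1=224.89_deg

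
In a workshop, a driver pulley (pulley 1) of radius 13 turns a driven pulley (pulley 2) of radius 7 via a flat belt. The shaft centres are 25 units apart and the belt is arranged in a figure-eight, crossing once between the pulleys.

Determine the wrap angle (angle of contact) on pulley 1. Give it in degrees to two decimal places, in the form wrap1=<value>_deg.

wrap1=286.26_deg

crossed belt: β = asin((r1+r2)/C) = asin(20/25) = 53.1301°
wrap1 = wrap2 = π + 2β = 286.2602°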